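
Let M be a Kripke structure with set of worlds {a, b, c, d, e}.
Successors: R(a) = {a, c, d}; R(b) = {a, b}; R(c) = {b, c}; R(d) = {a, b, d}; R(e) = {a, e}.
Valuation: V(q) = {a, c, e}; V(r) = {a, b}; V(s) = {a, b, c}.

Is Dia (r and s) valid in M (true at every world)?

Yes

Let φ = Dia (r and s). Evaluate φ at each world:
  a (successors {a, c, d}): φ is true.
  b (successors {a, b}): φ is true.
  c (successors {b, c}): φ is true.
  d (successors {a, b, d}): φ is true.
  e (successors {a, e}): φ is true.
For instance, at c:
  At c: Dia (r and s) requires r and s at some successor in {b, c}.
    r and s holds at b, so Dia (r and s) is true at c.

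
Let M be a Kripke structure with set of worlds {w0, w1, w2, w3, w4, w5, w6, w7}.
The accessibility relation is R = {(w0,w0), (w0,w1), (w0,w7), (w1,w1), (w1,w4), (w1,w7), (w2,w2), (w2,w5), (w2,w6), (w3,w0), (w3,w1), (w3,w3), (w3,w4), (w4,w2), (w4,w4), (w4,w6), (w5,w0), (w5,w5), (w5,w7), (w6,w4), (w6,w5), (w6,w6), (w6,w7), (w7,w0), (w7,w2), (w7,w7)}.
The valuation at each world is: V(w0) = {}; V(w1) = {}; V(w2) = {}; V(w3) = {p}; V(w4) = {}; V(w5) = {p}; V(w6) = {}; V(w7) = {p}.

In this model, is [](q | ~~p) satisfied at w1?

Recall that []ψ holds at a world iff ψ holds at every accessible world, and <>ψ holds iff ψ holds at some accessible world.
At w1: [](q | ~~p) requires q | ~~p at every successor {w1, w4, w7}.
  q | ~~p fails at w1, so [](q | ~~p) is false at w1.

No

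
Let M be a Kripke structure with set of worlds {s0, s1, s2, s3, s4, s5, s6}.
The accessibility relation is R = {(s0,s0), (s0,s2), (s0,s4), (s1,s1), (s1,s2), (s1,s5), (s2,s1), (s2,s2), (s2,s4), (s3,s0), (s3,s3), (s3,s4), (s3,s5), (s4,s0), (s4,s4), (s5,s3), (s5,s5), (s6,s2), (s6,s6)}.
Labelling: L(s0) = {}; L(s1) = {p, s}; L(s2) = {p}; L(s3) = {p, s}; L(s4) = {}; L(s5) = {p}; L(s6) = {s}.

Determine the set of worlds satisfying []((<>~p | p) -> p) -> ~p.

s0, s2, s3, s4, s6

Let φ = []((<>~p | p) -> p) -> ~p. Evaluate φ at each world:
  s0 (successors {s0, s2, s4}): φ is true.
  s1 (successors {s1, s2, s5}): φ is false.
  s2 (successors {s1, s2, s4}): φ is true.
  s3 (successors {s0, s3, s4, s5}): φ is true.
  s4 (successors {s0, s4}): φ is true.
  s5 (successors {s3, s5}): φ is false.
  s6 (successors {s2, s6}): φ is true.
For instance, at s3:
  At s3: []((<>~p | p) -> p) is false, ~p is false, so []((<>~p | p) -> p) -> ~p is true.
    At s3: []((<>~p | p) -> p) requires (<>~p | p) -> p at every successor {s0, s3, s4, s5}.
      (<>~p | p) -> p fails at s0, so []((<>~p | p) -> p) is false at s3.
Satisfying worlds: {s0, s2, s3, s4, s6}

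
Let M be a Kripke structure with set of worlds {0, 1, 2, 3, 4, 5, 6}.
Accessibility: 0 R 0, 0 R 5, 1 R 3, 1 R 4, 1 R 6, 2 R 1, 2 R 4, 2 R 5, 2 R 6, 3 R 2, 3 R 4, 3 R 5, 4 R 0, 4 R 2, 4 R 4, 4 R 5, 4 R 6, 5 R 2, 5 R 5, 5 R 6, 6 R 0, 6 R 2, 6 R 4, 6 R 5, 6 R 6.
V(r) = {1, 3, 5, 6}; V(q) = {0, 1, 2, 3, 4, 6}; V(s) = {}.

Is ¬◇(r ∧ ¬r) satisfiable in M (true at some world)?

Let φ = ¬◇(r ∧ ¬r). Evaluate φ at each world:
  0 (successors {0, 5}): φ is true.
  1 (successors {3, 4, 6}): φ is true.
  2 (successors {1, 4, 5, 6}): φ is true.
  3 (successors {2, 4, 5}): φ is true.
  4 (successors {0, 2, 4, 5, 6}): φ is true.
  5 (successors {2, 5, 6}): φ is true.
  6 (successors {0, 2, 4, 5, 6}): φ is true.
Detail at 0 (witness):
  At 0: ◇(r ∧ ¬r) is false, so ¬◇(r ∧ ¬r) is true.
    At 0: ◇(r ∧ ¬r) requires r ∧ ¬r at some successor in {0, 5}.
      At 0: r ∧ ¬r is false.
      At 5: r ∧ ¬r is false.
    So ◇(r ∧ ¬r) is false at 0.

Yes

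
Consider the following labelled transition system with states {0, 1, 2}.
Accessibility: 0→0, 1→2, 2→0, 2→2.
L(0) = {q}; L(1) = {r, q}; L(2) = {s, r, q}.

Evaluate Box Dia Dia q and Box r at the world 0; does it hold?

At 0: Box Dia Dia q is true, Box r is false, so Box Dia Dia q and Box r is false.
  At 0: Box Dia Dia q requires Dia Dia q at every successor {0}.
      At 0: Dia Dia q requires Dia q at some successor in {0}.
        Dia q holds at 0, so Dia Dia q is true at 0.
  So Box Dia Dia q is true at 0.
  At 0: Box r requires r at every successor {0}.
    r fails at 0, so Box r is false at 0.

No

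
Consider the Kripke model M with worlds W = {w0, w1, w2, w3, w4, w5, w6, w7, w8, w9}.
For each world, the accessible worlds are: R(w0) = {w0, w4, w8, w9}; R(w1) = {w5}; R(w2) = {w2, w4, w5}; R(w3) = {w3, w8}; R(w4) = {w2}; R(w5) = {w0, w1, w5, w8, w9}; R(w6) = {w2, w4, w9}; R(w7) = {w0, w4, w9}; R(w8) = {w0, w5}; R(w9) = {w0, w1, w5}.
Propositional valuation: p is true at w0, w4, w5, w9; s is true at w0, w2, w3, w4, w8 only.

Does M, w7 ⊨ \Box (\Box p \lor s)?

No

Recall that \Box ψ holds at a world iff ψ holds at every accessible world, and \Diamond ψ holds iff ψ holds at some accessible world.
At w7: \Box (\Box p \lor s) requires \Box p \lor s at every successor {w0, w4, w9}.
  \Box p \lor s fails at w9, so \Box (\Box p \lor s) is false at w7.
    At w9: \Box p is false, s is false, so \Box p \lor s is false.
      At w9: \Box p requires p at every successor {w0, w1, w5}.
        p fails at w1, so \Box p is false at w9.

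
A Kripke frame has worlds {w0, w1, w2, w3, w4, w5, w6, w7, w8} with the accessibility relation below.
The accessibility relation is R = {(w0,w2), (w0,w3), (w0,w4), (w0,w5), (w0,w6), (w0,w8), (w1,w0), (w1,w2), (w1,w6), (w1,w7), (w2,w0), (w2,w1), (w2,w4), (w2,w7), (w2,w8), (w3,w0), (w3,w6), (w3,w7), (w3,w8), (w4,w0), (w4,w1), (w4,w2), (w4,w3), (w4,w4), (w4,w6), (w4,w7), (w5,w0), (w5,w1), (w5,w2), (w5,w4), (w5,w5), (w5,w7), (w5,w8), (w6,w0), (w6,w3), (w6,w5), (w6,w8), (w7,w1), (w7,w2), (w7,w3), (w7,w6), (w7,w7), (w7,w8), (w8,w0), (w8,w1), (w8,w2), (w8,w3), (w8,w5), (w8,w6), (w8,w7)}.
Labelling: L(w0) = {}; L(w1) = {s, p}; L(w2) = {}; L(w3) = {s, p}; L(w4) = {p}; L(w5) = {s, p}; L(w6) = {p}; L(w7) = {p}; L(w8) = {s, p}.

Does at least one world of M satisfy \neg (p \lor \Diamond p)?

No

Recall that \Diamond ψ holds at a world iff ψ holds at some accessible world.
Let φ = \neg (p \lor \Diamond p). Evaluate φ at each world:
  w0 (successors {w2, w3, w4, w5, w6, w8}): φ is false.
  w1 (successors {w0, w2, w6, w7}): φ is false.
  w2 (successors {w0, w1, w4, w7, w8}): φ is false.
  w3 (successors {w0, w6, w7, w8}): φ is false.
  w4 (successors {w0, w1, w2, w3, w4, w6, w7}): φ is false.
  w5 (successors {w0, w1, w2, w4, w5, w7, w8}): φ is false.
  w6 (successors {w0, w3, w5, w8}): φ is false.
  w7 (successors {w1, w2, w3, w6, w7, w8}): φ is false.
  w8 (successors {w0, w1, w2, w3, w5, w6, w7}): φ is false.
For instance, at w1:
  At w1: p \lor \Diamond p is true, so \neg (p \lor \Diamond p) is false.
    At w1: p is true, \Diamond p is true, so p \lor \Diamond p is true.
      At w1: \Diamond p requires p at some successor in {w0, w2, w6, w7}.
        p holds at w6, so \Diamond p is true at w1.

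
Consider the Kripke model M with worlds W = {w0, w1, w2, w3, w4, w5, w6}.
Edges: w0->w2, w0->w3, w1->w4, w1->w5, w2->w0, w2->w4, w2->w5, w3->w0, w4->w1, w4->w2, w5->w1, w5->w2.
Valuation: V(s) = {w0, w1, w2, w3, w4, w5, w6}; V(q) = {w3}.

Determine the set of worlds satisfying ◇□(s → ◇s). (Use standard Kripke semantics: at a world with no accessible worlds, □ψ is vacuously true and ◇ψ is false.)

w0, w1, w2, w3, w4, w5

Let φ = ◇□(s → ◇s). Evaluate φ at each world:
  w0 (successors {w2, w3}): φ is true.
  w1 (successors {w4, w5}): φ is true.
  w2 (successors {w0, w4, w5}): φ is true.
  w3 (successors {w0}): φ is true.
  w4 (successors {w1, w2}): φ is true.
  w5 (successors {w1, w2}): φ is true.
  w6 (successors ∅): φ is false.
For instance, at w0:
  At w0: ◇□(s → ◇s) requires □(s → ◇s) at some successor in {w2, w3}.
    □(s → ◇s) holds at w2, so ◇□(s → ◇s) is true at w0.
      At w2: □(s → ◇s) requires s → ◇s at every successor {w0, w4, w5}.
        At w0: s → ◇s is true.
        At w4: s → ◇s is true.
        At w5: s → ◇s is true.
      So □(s → ◇s) is true at w2.
Satisfying worlds: {w0, w1, w2, w3, w4, w5}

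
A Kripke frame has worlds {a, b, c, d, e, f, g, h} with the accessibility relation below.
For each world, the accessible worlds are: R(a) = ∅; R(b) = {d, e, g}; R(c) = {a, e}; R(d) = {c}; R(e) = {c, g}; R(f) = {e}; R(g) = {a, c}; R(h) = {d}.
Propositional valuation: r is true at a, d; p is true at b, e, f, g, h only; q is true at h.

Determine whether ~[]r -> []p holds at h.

At h: ~[]r is false, []p is false, so ~[]r -> []p is true.
  At h: []r is true, so ~[]r is false.
    At h: []r requires r at every successor {d}.
      At d: r is true.
    So []r is true at h.
  At h: []p requires p at every successor {d}.
    p fails at d, so []p is false at h.

Yes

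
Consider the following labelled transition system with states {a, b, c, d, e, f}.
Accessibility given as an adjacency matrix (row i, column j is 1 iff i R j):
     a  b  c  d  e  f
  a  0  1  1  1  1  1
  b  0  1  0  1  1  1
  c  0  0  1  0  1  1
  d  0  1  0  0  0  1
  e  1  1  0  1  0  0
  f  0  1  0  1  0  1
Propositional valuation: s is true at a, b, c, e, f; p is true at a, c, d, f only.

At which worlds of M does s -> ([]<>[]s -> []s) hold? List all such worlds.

a, b, c, d, e, f

Recall that []ψ holds at a world iff ψ holds at every accessible world, and <>ψ holds iff ψ holds at some accessible world.
Let φ = s -> ([]<>[]s -> []s). Evaluate φ at each world:
  a (successors {b, c, d, e, f}): φ is true.
  b (successors {b, d, e, f}): φ is true.
  c (successors {c, e, f}): φ is true.
  d (successors {b, f}): φ is true.
  e (successors {a, b, d}): φ is true.
  f (successors {b, d, f}): φ is true.
For instance, at d:
  At d: s is false, []<>[]s -> []s is true, so s -> ([]<>[]s -> []s) is true.
    At d: []<>[]s is true, []s is true, so []<>[]s -> []s is true.
      At d: []<>[]s requires <>[]s at every successor {b, f}.
        At b: <>[]s is true.
        At f: <>[]s is true.
      So []<>[]s is true at d.
      At d: []s requires s at every successor {b, f}.
        At b: s is true.
        At f: s is true.
      So []s is true at d.
Satisfying worlds: {a, b, c, d, e, f}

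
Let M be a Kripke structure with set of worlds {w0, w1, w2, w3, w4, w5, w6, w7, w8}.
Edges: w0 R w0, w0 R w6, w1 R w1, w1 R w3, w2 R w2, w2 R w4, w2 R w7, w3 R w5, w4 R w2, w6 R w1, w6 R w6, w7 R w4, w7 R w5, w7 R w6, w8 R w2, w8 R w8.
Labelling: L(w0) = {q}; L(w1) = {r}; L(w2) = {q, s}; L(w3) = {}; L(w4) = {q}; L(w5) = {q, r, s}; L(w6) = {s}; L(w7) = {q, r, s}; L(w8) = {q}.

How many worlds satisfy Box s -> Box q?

9

Let φ = Box s -> Box q. Evaluate φ at each world:
  w0 (successors {w0, w6}): φ is true.
  w1 (successors {w1, w3}): φ is true.
  w2 (successors {w2, w4, w7}): φ is true.
  w3 (successors {w5}): φ is true.
  w4 (successors {w2}): φ is true.
  w5 (successors ∅): φ is true.
  w6 (successors {w1, w6}): φ is true.
  w7 (successors {w4, w5, w6}): φ is true.
  w8 (successors {w2, w8}): φ is true.
For instance, at w7:
  At w7: Box s is false, Box q is false, so Box s -> Box q is true.
    At w7: Box s requires s at every successor {w4, w5, w6}.
      s fails at w4, so Box s is false at w7.
    At w7: Box q requires q at every successor {w4, w5, w6}.
      q fails at w6, so Box q is false at w7.
Satisfying worlds: {w0, w1, w2, w3, w4, w5, w6, w7, w8}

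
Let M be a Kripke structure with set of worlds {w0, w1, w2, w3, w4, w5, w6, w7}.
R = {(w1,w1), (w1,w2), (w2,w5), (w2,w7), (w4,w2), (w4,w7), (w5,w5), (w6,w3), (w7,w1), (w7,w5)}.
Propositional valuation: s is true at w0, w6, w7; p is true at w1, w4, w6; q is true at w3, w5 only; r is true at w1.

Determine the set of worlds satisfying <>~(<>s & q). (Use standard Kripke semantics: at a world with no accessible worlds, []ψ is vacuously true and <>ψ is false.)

Let φ = <>~(<>s & q). Evaluate φ at each world:
  w0 (successors ∅): φ is false.
  w1 (successors {w1, w2}): φ is true.
  w2 (successors {w5, w7}): φ is true.
  w3 (successors ∅): φ is false.
  w4 (successors {w2, w7}): φ is true.
  w5 (successors {w5}): φ is true.
  w6 (successors {w3}): φ is true.
  w7 (successors {w1, w5}): φ is true.
For instance, at w4:
  At w4: <>~(<>s & q) requires ~(<>s & q) at some successor in {w2, w7}.
    ~(<>s & q) holds at w2, so <>~(<>s & q) is true at w4.
      At w2: <>s & q is false, so ~(<>s & q) is true.
Satisfying worlds: {w1, w2, w4, w5, w6, w7}

w1, w2, w4, w5, w6, w7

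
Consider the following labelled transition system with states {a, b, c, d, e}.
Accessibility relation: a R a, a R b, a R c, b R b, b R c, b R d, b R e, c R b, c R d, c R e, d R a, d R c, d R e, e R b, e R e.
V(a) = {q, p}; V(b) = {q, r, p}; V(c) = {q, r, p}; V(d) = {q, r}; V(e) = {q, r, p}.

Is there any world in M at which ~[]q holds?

No

Let φ = ~[]q. Evaluate φ at each world:
  a (successors {a, b, c}): φ is false.
  b (successors {b, c, d, e}): φ is false.
  c (successors {b, d, e}): φ is false.
  d (successors {a, c, e}): φ is false.
  e (successors {b, e}): φ is false.
For instance, at b:
  At b: []q is true, so ~[]q is false.
    At b: []q requires q at every successor {b, c, d, e}.
      At b: q is true.
      At c: q is true.
      At d: q is true.
      At e: q is true.
    So []q is true at b.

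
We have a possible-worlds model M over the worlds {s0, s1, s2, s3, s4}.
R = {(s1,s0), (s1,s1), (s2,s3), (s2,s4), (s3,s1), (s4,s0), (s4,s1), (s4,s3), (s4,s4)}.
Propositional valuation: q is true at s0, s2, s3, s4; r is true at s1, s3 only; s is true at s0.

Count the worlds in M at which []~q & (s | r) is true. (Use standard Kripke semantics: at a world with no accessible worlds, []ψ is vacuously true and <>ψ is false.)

Let φ = []~q & (s | r). Evaluate φ at each world:
  s0 (successors ∅): φ is true.
  s1 (successors {s0, s1}): φ is false.
  s2 (successors {s3, s4}): φ is false.
  s3 (successors {s1}): φ is true.
  s4 (successors {s0, s1, s3, s4}): φ is false.
For instance, at s3:
  At s3: []~q is true, s | r is true, so []~q & (s | r) is true.
    At s3: []~q requires ~q at every successor {s1}.
      At s1: ~q is true.
    So []~q is true at s3.
Satisfying worlds: {s0, s3}

2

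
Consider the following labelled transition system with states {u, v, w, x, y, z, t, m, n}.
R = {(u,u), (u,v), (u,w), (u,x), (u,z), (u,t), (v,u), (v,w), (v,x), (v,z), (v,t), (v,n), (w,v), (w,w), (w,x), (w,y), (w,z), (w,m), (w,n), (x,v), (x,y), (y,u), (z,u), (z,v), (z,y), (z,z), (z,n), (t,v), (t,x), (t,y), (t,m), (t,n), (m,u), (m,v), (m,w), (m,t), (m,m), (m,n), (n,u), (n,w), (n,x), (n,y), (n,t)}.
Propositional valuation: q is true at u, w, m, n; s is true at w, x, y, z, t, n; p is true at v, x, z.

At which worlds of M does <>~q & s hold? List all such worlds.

Let φ = <>~q & s. Evaluate φ at each world:
  u (successors {u, v, w, x, z, t}): φ is false.
  v (successors {u, w, x, z, t, n}): φ is false.
  w (successors {v, w, x, y, z, m, n}): φ is true.
  x (successors {v, y}): φ is true.
  y (successors {u}): φ is false.
  z (successors {u, v, y, z, n}): φ is true.
  t (successors {v, x, y, m, n}): φ is true.
  m (successors {u, v, w, t, m, n}): φ is false.
  n (successors {u, w, x, y, t}): φ is true.
For instance, at u:
  At u: <>~q is true, s is false, so <>~q & s is false.
    At u: <>~q requires ~q at some successor in {u, v, w, x, z, t}.
      ~q holds at v, so <>~q is true at u.
Satisfying worlds: {w, x, z, t, n}

w, x, z, t, n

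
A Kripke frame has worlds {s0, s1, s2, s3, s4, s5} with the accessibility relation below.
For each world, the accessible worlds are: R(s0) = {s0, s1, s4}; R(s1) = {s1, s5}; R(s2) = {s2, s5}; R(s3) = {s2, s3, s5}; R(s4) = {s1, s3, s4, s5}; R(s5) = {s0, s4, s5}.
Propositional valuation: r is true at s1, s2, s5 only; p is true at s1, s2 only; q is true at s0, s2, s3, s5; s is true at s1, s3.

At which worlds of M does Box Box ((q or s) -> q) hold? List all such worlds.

Let φ = Box Box ((q or s) -> q). Evaluate φ at each world:
  s0 (successors {s0, s1, s4}): φ is false.
  s1 (successors {s1, s5}): φ is false.
  s2 (successors {s2, s5}): φ is true.
  s3 (successors {s2, s3, s5}): φ is true.
  s4 (successors {s1, s3, s4, s5}): φ is false.
  s5 (successors {s0, s4, s5}): φ is false.
For instance, at s2:
  At s2: Box Box ((q or s) -> q) requires Box ((q or s) -> q) at every successor {s2, s5}.
      At s2: Box ((q or s) -> q) requires (q or s) -> q at every successor {s2, s5}.
        At s2: (q or s) -> q is true.
        At s5: (q or s) -> q is true.
      So Box ((q or s) -> q) is true at s2.
      At s5: Box ((q or s) -> q) requires (q or s) -> q at every successor {s0, s4, s5}.
        At s0: (q or s) -> q is true.
        At s4: (q or s) -> q is true.
        At s5: (q or s) -> q is true.
      So Box ((q or s) -> q) is true at s5.
  So Box Box ((q or s) -> q) is true at s2.
Satisfying worlds: {s2, s3}

s2, s3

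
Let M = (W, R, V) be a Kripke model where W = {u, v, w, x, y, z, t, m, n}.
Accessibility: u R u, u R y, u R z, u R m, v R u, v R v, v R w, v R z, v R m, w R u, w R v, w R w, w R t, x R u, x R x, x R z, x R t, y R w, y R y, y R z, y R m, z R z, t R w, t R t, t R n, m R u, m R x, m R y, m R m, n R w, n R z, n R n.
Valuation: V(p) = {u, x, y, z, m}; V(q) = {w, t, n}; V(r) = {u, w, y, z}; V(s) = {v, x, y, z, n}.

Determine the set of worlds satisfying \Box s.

Let φ = \Box s. Evaluate φ at each world:
  u (successors {u, y, z, m}): φ is false.
  v (successors {u, v, w, z, m}): φ is false.
  w (successors {u, v, w, t}): φ is false.
  x (successors {u, x, z, t}): φ is false.
  y (successors {w, y, z, m}): φ is false.
  z (successors {z}): φ is true.
  t (successors {w, t, n}): φ is false.
  m (successors {u, x, y, m}): φ is false.
  n (successors {w, z, n}): φ is false.
For instance, at v:
  At v: \Box s requires s at every successor {u, v, w, z, m}.
    s fails at u, so \Box s is false at v.
Satisfying worlds: {z}

z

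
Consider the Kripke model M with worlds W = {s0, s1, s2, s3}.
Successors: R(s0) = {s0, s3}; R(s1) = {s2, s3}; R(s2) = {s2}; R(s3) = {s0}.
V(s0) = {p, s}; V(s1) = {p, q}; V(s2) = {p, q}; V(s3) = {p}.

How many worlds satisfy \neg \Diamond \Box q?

2

Recall that \Box ψ holds at a world iff ψ holds at every accessible world, and \Diamond ψ holds iff ψ holds at some accessible world.
Let φ = \neg \Diamond \Box q. Evaluate φ at each world:
  s0 (successors {s0, s3}): φ is true.
  s1 (successors {s2, s3}): φ is false.
  s2 (successors {s2}): φ is false.
  s3 (successors {s0}): φ is true.
For instance, at s2:
  At s2: \Diamond \Box q is true, so \neg \Diamond \Box q is false.
    At s2: \Diamond \Box q requires \Box q at some successor in {s2}.
      \Box q holds at s2, so \Diamond \Box q is true at s2.
Satisfying worlds: {s0, s3}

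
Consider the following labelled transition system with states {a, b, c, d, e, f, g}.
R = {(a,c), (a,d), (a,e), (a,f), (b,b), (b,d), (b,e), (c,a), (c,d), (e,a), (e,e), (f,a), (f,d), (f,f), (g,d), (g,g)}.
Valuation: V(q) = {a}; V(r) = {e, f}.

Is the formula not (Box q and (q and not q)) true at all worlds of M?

Let φ = not (Box q and (q and not q)). Evaluate φ at each world:
  a (successors {c, d, e, f}): φ is true.
  b (successors {b, d, e}): φ is true.
  c (successors {a, d}): φ is true.
  d (successors ∅): φ is true.
  e (successors {a, e}): φ is true.
  f (successors {a, d, f}): φ is true.
  g (successors {d, g}): φ is true.
For instance, at b:
  At b: Box q and (q and not q) is false, so not (Box q and (q and not q)) is true.
    At b: Box q is false, q and not q is false, so Box q and (q and not q) is false.
      At b: Box q requires q at every successor {b, d, e}.
        q fails at b, so Box q is false at b.

Yes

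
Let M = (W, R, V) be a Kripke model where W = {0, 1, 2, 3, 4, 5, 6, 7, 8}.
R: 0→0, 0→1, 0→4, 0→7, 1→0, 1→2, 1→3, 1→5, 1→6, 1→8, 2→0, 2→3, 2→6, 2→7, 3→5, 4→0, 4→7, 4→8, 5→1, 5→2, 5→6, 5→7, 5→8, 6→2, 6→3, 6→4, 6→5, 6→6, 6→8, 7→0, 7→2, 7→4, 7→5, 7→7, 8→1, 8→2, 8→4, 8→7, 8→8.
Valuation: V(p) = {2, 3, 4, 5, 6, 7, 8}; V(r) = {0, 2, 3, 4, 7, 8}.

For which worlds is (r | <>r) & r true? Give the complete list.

0, 2, 3, 4, 7, 8

Recall that <>ψ holds at a world iff ψ holds at some accessible world.
Let φ = (r | <>r) & r. Evaluate φ at each world:
  0 (successors {0, 1, 4, 7}): φ is true.
  1 (successors {0, 2, 3, 5, 6, 8}): φ is false.
  2 (successors {0, 3, 6, 7}): φ is true.
  3 (successors {5}): φ is true.
  4 (successors {0, 7, 8}): φ is true.
  5 (successors {1, 2, 6, 7, 8}): φ is false.
  6 (successors {2, 3, 4, 5, 6, 8}): φ is false.
  7 (successors {0, 2, 4, 5, 7}): φ is true.
  8 (successors {1, 2, 4, 7, 8}): φ is true.
For instance, at 3:
  At 3: r | <>r is true, r is true, so (r | <>r) & r is true.
    At 3: r is true, <>r is false, so r | <>r is true.
      At 3: <>r requires r at some successor in {5}.
        At 5: r is false.
      So <>r is false at 3.
Satisfying worlds: {0, 2, 3, 4, 7, 8}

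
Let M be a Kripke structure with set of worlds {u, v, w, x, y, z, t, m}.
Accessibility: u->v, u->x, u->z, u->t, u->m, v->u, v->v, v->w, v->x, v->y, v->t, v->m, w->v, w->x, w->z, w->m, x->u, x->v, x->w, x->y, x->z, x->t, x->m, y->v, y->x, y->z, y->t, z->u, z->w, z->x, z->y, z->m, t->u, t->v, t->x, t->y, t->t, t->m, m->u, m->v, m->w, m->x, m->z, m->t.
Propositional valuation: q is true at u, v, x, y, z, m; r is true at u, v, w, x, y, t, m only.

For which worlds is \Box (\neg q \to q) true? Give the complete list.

w

Recall that \Box ψ holds at a world iff ψ holds at every accessible world, and \Diamond ψ holds iff ψ holds at some accessible world.
Let φ = \Box (\neg q \to q). Evaluate φ at each world:
  u (successors {v, x, z, t, m}): φ is false.
  v (successors {u, v, w, x, y, t, m}): φ is false.
  w (successors {v, x, z, m}): φ is true.
  x (successors {u, v, w, y, z, t, m}): φ is false.
  y (successors {v, x, z, t}): φ is false.
  z (successors {u, w, x, y, m}): φ is false.
  t (successors {u, v, x, y, t, m}): φ is false.
  m (successors {u, v, w, x, z, t}): φ is false.
For instance, at m:
  At m: \Box (\neg q \to q) requires \neg q \to q at every successor {u, v, w, x, z, t}.
    \neg q \to q fails at w, so \Box (\neg q \to q) is false at m.
Satisfying worlds: {w}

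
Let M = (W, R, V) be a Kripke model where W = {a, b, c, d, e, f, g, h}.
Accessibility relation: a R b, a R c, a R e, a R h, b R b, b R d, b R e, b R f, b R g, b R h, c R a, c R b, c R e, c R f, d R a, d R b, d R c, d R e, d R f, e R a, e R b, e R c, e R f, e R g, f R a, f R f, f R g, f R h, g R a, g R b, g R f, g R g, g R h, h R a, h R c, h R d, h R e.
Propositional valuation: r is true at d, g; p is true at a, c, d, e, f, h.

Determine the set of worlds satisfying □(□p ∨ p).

Let φ = □(□p ∨ p). Evaluate φ at each world:
  a (successors {b, c, e, h}): φ is false.
  b (successors {b, d, e, f, g, h}): φ is false.
  c (successors {a, b, e, f}): φ is false.
  d (successors {a, b, c, e, f}): φ is false.
  e (successors {a, b, c, f, g}): φ is false.
  f (successors {a, f, g, h}): φ is false.
  g (successors {a, b, f, g, h}): φ is false.
  h (successors {a, c, d, e}): φ is true.
For instance, at d:
  At d: □(□p ∨ p) requires □p ∨ p at every successor {a, b, c, e, f}.
    □p ∨ p fails at b, so □(□p ∨ p) is false at d.
      At b: □p is false, p is false, so □p ∨ p is false.
Satisfying worlds: {h}

h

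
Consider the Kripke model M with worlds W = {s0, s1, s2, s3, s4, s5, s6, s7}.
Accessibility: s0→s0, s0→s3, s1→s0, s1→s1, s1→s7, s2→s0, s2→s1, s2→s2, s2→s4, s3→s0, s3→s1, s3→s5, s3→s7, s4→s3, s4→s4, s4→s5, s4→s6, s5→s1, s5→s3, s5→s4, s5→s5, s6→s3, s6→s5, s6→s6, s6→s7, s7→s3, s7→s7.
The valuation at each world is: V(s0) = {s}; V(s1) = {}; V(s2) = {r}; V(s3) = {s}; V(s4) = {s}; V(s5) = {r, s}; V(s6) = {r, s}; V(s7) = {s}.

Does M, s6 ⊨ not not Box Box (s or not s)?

Yes

Recall that Box ψ holds at a world iff ψ holds at every accessible world, and Dia ψ holds iff ψ holds at some accessible world.
At s6: not Box Box (s or not s) is false, so not not Box Box (s or not s) is true.
  At s6: Box Box (s or not s) is true, so not Box Box (s or not s) is false.
    At s6: Box Box (s or not s) requires Box (s or not s) at every successor {s3, s5, s6, s7}.
      At s3: Box (s or not s) is true.
      At s5: Box (s or not s) is true.
      At s6: Box (s or not s) is true.
      At s7: Box (s or not s) is true.
    So Box Box (s or not s) is true at s6.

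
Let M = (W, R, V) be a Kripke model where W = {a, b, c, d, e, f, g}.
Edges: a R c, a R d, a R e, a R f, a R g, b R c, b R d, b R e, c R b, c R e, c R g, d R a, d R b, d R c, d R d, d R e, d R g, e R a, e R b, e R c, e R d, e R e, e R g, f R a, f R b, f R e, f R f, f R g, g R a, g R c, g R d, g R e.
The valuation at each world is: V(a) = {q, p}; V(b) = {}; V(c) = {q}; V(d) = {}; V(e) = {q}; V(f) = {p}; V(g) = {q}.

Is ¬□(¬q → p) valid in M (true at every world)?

Let φ = ¬□(¬q → p). Evaluate φ at each world:
  a (successors {c, d, e, f, g}): φ is true.
  b (successors {c, d, e}): φ is true.
  c (successors {b, e, g}): φ is true.
  d (successors {a, b, c, d, e, g}): φ is true.
  e (successors {a, b, c, d, e, g}): φ is true.
  f (successors {a, b, e, f, g}): φ is true.
  g (successors {a, c, d, e}): φ is true.
For instance, at c:
  At c: □(¬q → p) is false, so ¬□(¬q → p) is true.
    At c: □(¬q → p) requires ¬q → p at every successor {b, e, g}.
      ¬q → p fails at b, so □(¬q → p) is false at c.

Yes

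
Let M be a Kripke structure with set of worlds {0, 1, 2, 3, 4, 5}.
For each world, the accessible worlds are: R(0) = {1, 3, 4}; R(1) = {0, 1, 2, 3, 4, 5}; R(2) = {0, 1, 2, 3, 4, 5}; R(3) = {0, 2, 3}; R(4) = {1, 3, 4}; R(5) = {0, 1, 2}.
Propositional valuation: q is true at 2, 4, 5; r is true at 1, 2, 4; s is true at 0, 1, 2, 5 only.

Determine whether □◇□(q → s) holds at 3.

Yes

Recall that □ψ holds at a world iff ψ holds at every accessible world, and ◇ψ holds iff ψ holds at some accessible world.
At 3: □◇□(q → s) requires ◇□(q → s) at every successor {0, 2, 3}.
    At 0: ◇□(q → s) requires □(q → s) at some successor in {1, 3, 4}.
      □(q → s) holds at 3, so ◇□(q → s) is true at 0.
    At 2: ◇□(q → s) requires □(q → s) at some successor in {0, 1, 2, 3, 4, 5}.
      □(q → s) holds at 3, so ◇□(q → s) is true at 2.
    At 3: ◇□(q → s) requires □(q → s) at some successor in {0, 2, 3}.
      □(q → s) holds at 3, so ◇□(q → s) is true at 3.
So □◇□(q → s) is true at 3.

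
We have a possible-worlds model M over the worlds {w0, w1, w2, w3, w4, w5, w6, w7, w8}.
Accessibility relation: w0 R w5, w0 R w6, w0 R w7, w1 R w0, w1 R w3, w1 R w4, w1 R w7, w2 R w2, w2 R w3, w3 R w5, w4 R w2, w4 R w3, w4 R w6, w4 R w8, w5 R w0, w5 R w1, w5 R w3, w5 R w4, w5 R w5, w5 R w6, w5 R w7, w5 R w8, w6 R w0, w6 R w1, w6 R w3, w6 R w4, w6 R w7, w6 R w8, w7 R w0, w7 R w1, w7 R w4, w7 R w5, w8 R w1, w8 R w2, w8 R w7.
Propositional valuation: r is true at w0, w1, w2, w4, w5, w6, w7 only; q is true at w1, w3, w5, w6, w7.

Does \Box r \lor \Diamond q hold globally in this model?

Let φ = \Box r \lor \Diamond q. Evaluate φ at each world:
  w0 (successors {w5, w6, w7}): φ is true.
  w1 (successors {w0, w3, w4, w7}): φ is true.
  w2 (successors {w2, w3}): φ is true.
  w3 (successors {w5}): φ is true.
  w4 (successors {w2, w3, w6, w8}): φ is true.
  w5 (successors {w0, w1, w3, w4, w5, w6, w7, w8}): φ is true.
  w6 (successors {w0, w1, w3, w4, w7, w8}): φ is true.
  w7 (successors {w0, w1, w4, w5}): φ is true.
  w8 (successors {w1, w2, w7}): φ is true.
For instance, at w6:
  At w6: \Box r is false, \Diamond q is true, so \Box r \lor \Diamond q is true.
    At w6: \Box r requires r at every successor {w0, w1, w3, w4, w7, w8}.
      r fails at w3, so \Box r is false at w6.
    At w6: \Diamond q requires q at some successor in {w0, w1, w3, w4, w7, w8}.
      q holds at w1, so \Diamond q is true at w6.

Yes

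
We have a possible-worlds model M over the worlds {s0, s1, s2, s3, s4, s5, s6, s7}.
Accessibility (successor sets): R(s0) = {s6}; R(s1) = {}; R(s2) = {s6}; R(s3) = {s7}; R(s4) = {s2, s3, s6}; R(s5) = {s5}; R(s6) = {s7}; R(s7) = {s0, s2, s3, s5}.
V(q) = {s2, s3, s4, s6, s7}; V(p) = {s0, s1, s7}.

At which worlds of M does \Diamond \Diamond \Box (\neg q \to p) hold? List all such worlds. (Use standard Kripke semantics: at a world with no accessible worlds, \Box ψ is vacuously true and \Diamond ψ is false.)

s3, s4, s6, s7

Let φ = \Diamond \Diamond \Box (\neg q \to p). Evaluate φ at each world:
  s0 (successors {s6}): φ is false.
  s1 (successors ∅): φ is false.
  s2 (successors {s6}): φ is false.
  s3 (successors {s7}): φ is true.
  s4 (successors {s2, s3, s6}): φ is true.
  s5 (successors {s5}): φ is false.
  s6 (successors {s7}): φ is true.
  s7 (successors {s0, s2, s3, s5}): φ is true.
For instance, at s0:
  At s0: \Diamond \Diamond \Box (\neg q \to p) requires \Diamond \Box (\neg q \to p) at some successor in {s6}.
    At s6: \Diamond \Box (\neg q \to p) is false.
  So \Diamond \Diamond \Box (\neg q \to p) is false at s0.
Satisfying worlds: {s3, s4, s6, s7}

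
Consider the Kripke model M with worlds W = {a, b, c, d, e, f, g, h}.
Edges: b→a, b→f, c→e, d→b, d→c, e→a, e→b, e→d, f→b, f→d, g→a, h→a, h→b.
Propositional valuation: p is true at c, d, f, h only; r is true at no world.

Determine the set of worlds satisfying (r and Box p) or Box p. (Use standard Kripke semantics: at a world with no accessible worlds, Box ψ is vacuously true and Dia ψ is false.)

a

Let φ = (r and Box p) or Box p. Evaluate φ at each world:
  a (successors ∅): φ is true.
  b (successors {a, f}): φ is false.
  c (successors {e}): φ is false.
  d (successors {b, c}): φ is false.
  e (successors {a, b, d}): φ is false.
  f (successors {b, d}): φ is false.
  g (successors {a}): φ is false.
  h (successors {a, b}): φ is false.
For instance, at b:
  At b: r and Box p is false, Box p is false, so (r and Box p) or Box p is false.
    At b: r is false, Box p is false, so r and Box p is false.
      At b: Box p requires p at every successor {a, f}.
        p fails at a, so Box p is false at b.
    At b: Box p requires p at every successor {a, f}.
      p fails at a, so Box p is false at b.
Satisfying worlds: {a}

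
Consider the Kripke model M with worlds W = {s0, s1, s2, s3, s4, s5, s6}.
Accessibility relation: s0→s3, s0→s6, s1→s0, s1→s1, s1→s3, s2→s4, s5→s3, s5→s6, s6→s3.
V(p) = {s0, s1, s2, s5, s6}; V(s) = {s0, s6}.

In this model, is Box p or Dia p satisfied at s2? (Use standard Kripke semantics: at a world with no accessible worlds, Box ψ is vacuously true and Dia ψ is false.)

No

At s2: Box p is false, Dia p is false, so Box p or Dia p is false.
  At s2: Box p requires p at every successor {s4}.
    p fails at s4, so Box p is false at s2.
  At s2: Dia p requires p at some successor in {s4}.
    At s4: p is false.
  So Dia p is false at s2.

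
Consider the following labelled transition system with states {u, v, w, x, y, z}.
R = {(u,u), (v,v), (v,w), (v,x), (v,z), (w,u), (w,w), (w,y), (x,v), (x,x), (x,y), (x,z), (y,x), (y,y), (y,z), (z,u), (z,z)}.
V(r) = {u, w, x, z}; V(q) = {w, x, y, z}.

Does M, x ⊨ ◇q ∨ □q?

At x: ◇q is true, □q is false, so ◇q ∨ □q is true.
  At x: ◇q requires q at some successor in {v, x, y, z}.
    q holds at x, so ◇q is true at x.
  At x: □q requires q at every successor {v, x, y, z}.
    q fails at v, so □q is false at x.

Yes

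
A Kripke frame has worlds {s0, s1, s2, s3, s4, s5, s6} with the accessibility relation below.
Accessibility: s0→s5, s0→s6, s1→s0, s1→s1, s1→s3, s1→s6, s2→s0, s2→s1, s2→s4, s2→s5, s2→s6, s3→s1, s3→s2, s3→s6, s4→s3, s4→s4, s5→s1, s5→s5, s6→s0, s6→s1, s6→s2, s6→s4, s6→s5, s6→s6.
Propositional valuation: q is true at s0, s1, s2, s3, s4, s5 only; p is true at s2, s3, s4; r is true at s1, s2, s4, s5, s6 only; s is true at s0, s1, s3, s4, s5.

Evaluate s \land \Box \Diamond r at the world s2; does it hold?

No

At s2: s is false, \Box \Diamond r is true, so s \land \Box \Diamond r is false.
  At s2: \Box \Diamond r requires \Diamond r at every successor {s0, s1, s4, s5, s6}.
    At s0: \Diamond r is true.
    At s1: \Diamond r is true.
    At s4: \Diamond r is true.
    At s5: \Diamond r is true.
    At s6: \Diamond r is true.
  So \Box \Diamond r is true at s2.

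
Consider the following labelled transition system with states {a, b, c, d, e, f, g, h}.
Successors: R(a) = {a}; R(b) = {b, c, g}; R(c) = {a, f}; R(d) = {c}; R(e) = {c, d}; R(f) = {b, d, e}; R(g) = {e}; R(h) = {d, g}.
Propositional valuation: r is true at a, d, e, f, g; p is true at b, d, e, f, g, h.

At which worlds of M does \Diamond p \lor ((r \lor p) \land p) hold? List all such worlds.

Recall that \Diamond ψ holds at a world iff ψ holds at some accessible world.
Let φ = \Diamond p \lor ((r \lor p) \land p). Evaluate φ at each world:
  a (successors {a}): φ is false.
  b (successors {b, c, g}): φ is true.
  c (successors {a, f}): φ is true.
  d (successors {c}): φ is true.
  e (successors {c, d}): φ is true.
  f (successors {b, d, e}): φ is true.
  g (successors {e}): φ is true.
  h (successors {d, g}): φ is true.
For instance, at a:
  At a: \Diamond p is false, (r \lor p) \land p is false, so \Diamond p \lor ((r \lor p) \land p) is false.
    At a: \Diamond p requires p at some successor in {a}.
      At a: p is false.
    So \Diamond p is false at a.
Satisfying worlds: {b, c, d, e, f, g, h}

b, c, d, e, f, g, h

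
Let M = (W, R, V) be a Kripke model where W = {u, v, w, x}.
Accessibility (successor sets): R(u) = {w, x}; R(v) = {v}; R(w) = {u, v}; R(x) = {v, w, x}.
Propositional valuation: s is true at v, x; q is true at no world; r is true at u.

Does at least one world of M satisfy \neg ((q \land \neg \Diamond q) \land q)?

Yes

Let φ = \neg ((q \land \neg \Diamond q) \land q). Evaluate φ at each world:
  u (successors {w, x}): φ is true.
  v (successors {v}): φ is true.
  w (successors {u, v}): φ is true.
  x (successors {v, w, x}): φ is true.
Detail at u (witness):
  At u: (q \land \neg \Diamond q) \land q is false, so \neg ((q \land \neg \Diamond q) \land q) is true.
    At u: q \land \neg \Diamond q is false, q is false, so (q \land \neg \Diamond q) \land q is false.
      At u: q is false, \neg \Diamond q is true, so q \land \neg \Diamond q is false.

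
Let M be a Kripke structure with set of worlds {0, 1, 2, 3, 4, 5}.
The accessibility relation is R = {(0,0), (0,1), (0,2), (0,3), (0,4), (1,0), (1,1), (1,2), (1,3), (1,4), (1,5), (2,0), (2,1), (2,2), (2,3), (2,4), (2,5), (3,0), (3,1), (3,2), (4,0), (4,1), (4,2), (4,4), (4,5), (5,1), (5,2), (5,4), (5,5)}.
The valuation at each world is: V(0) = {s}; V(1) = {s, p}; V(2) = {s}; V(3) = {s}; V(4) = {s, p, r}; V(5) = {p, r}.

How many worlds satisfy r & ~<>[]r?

2

Let φ = r & ~<>[]r. Evaluate φ at each world:
  0 (successors {0, 1, 2, 3, 4}): φ is false.
  1 (successors {0, 1, 2, 3, 4, 5}): φ is false.
  2 (successors {0, 1, 2, 3, 4, 5}): φ is false.
  3 (successors {0, 1, 2}): φ is false.
  4 (successors {0, 1, 2, 4, 5}): φ is true.
  5 (successors {1, 2, 4, 5}): φ is true.
For instance, at 1:
  At 1: r is false, ~<>[]r is true, so r & ~<>[]r is false.
    At 1: <>[]r is false, so ~<>[]r is true.
      At 1: <>[]r requires []r at some successor in {0, 1, 2, 3, 4, 5}.
        At 0: []r is false.
        At 1: []r is false.
        At 2: []r is false.
        At 3: []r is false.
        At 4: []r is false.
        At 5: []r is false.
      So <>[]r is false at 1.
Satisfying worlds: {4, 5}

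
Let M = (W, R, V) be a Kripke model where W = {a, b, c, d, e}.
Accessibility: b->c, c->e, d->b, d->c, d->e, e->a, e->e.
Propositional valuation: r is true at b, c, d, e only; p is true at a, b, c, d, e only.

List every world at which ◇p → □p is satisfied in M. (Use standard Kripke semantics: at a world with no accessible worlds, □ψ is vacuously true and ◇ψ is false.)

Let φ = ◇p → □p. Evaluate φ at each world:
  a (successors ∅): φ is true.
  b (successors {c}): φ is true.
  c (successors {e}): φ is true.
  d (successors {b, c, e}): φ is true.
  e (successors {a, e}): φ is true.
For instance, at b:
  At b: ◇p is true, □p is true, so ◇p → □p is true.
    At b: ◇p requires p at some successor in {c}.
      p holds at c, so ◇p is true at b.
    At b: □p requires p at every successor {c}.
      At c: p is true.
    So □p is true at b.
Satisfying worlds: {a, b, c, d, e}

a, b, c, d, e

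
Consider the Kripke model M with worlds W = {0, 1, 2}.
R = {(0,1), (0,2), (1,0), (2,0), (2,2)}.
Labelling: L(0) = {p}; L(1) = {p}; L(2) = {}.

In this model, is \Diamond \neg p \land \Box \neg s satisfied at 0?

At 0: \Diamond \neg p is true, \Box \neg s is true, so \Diamond \neg p \land \Box \neg s is true.
  At 0: \Diamond \neg p requires \neg p at some successor in {1, 2}.
    \neg p holds at 2, so \Diamond \neg p is true at 0.
  At 0: \Box \neg s requires \neg s at every successor {1, 2}.
    At 1: \neg s is true.
    At 2: \neg s is true.
  So \Box \neg s is true at 0.

Yes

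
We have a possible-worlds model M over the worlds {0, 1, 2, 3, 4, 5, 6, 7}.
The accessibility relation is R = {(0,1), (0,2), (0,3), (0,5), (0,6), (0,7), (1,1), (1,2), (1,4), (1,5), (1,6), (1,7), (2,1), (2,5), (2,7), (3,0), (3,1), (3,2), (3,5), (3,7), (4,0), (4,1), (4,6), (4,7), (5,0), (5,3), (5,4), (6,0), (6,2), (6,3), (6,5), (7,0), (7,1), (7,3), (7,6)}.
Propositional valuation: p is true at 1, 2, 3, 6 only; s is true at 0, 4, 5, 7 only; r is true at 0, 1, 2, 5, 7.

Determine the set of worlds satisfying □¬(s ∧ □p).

Let φ = □¬(s ∧ □p). Evaluate φ at each world:
  0 (successors {1, 2, 3, 5, 6, 7}): φ is true.
  1 (successors {1, 2, 4, 5, 6, 7}): φ is true.
  2 (successors {1, 5, 7}): φ is true.
  3 (successors {0, 1, 2, 5, 7}): φ is true.
  4 (successors {0, 1, 6, 7}): φ is true.
  5 (successors {0, 3, 4}): φ is true.
  6 (successors {0, 2, 3, 5}): φ is true.
  7 (successors {0, 1, 3, 6}): φ is true.
For instance, at 4:
  At 4: □¬(s ∧ □p) requires ¬(s ∧ □p) at every successor {0, 1, 6, 7}.
    At 0: ¬(s ∧ □p) is true.
    At 1: ¬(s ∧ □p) is true.
    At 6: ¬(s ∧ □p) is true.
    At 7: ¬(s ∧ □p) is true.
  So □¬(s ∧ □p) is true at 4.
Satisfying worlds: {0, 1, 2, 3, 4, 5, 6, 7}

0, 1, 2, 3, 4, 5, 6, 7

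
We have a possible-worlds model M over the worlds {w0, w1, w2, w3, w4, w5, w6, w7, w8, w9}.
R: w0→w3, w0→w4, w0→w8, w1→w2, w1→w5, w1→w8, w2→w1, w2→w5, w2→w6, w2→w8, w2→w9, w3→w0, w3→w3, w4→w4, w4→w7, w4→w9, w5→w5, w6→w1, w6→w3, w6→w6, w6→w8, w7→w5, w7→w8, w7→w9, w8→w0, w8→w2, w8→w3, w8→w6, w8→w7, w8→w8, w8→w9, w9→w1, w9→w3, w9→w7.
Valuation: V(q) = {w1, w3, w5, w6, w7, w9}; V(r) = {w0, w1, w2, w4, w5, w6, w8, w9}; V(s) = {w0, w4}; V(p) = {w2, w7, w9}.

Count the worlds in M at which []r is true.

Let φ = []r. Evaluate φ at each world:
  w0 (successors {w3, w4, w8}): φ is false.
  w1 (successors {w2, w5, w8}): φ is true.
  w2 (successors {w1, w5, w6, w8, w9}): φ is true.
  w3 (successors {w0, w3}): φ is false.
  w4 (successors {w4, w7, w9}): φ is false.
  w5 (successors {w5}): φ is true.
  w6 (successors {w1, w3, w6, w8}): φ is false.
  w7 (successors {w5, w8, w9}): φ is true.
  w8 (successors {w0, w2, w3, w6, w7, w8, w9}): φ is false.
  w9 (successors {w1, w3, w7}): φ is false.
For instance, at w9:
  At w9: []r requires r at every successor {w1, w3, w7}.
    r fails at w3, so []r is false at w9.
Satisfying worlds: {w1, w2, w5, w7}

4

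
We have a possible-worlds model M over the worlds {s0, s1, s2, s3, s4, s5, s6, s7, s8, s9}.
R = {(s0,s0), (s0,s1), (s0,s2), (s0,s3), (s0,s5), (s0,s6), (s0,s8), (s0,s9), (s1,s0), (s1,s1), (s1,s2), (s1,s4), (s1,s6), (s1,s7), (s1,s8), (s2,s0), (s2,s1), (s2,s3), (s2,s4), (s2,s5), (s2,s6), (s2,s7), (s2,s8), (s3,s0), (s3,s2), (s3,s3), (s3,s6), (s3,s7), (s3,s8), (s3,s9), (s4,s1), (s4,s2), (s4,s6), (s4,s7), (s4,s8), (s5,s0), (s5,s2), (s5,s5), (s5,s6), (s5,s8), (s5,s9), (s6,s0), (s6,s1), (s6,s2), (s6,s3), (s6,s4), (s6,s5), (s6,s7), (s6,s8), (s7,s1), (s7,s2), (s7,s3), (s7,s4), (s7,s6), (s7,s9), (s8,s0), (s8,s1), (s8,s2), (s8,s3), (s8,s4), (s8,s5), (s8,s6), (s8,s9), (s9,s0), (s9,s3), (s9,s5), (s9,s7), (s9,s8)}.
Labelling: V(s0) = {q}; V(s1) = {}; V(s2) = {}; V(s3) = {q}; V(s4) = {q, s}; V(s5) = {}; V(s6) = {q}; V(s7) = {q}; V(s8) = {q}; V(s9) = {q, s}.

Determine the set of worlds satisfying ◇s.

s0, s1, s2, s3, s5, s6, s7, s8

Let φ = ◇s. Evaluate φ at each world:
  s0 (successors {s0, s1, s2, s3, s5, s6, s8, s9}): φ is true.
  s1 (successors {s0, s1, s2, s4, s6, s7, s8}): φ is true.
  s2 (successors {s0, s1, s3, s4, s5, s6, s7, s8}): φ is true.
  s3 (successors {s0, s2, s3, s6, s7, s8, s9}): φ is true.
  s4 (successors {s1, s2, s6, s7, s8}): φ is false.
  s5 (successors {s0, s2, s5, s6, s8, s9}): φ is true.
  s6 (successors {s0, s1, s2, s3, s4, s5, s7, s8}): φ is true.
  s7 (successors {s1, s2, s3, s4, s6, s9}): φ is true.
  s8 (successors {s0, s1, s2, s3, s4, s5, s6, s9}): φ is true.
  s9 (successors {s0, s3, s5, s7, s8}): φ is false.
For instance, at s8:
  At s8: ◇s requires s at some successor in {s0, s1, s2, s3, s4, s5, s6, s9}.
    s holds at s4, so ◇s is true at s8.
Satisfying worlds: {s0, s1, s2, s3, s5, s6, s7, s8}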